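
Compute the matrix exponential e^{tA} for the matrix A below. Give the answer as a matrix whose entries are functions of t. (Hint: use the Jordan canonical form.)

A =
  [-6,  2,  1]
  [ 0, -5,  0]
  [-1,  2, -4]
e^{tA} =
  [-t*exp(-5*t) + exp(-5*t), 2*t*exp(-5*t), t*exp(-5*t)]
  [0, exp(-5*t), 0]
  [-t*exp(-5*t), 2*t*exp(-5*t), t*exp(-5*t) + exp(-5*t)]

Strategy: write A = P · J · P⁻¹ where J is a Jordan canonical form, so e^{tA} = P · e^{tJ} · P⁻¹, and e^{tJ} can be computed block-by-block.

A has Jordan form
J =
  [-5,  1,  0]
  [ 0, -5,  0]
  [ 0,  0, -5]
(up to reordering of blocks).

Per-block formulas:
  For a 1×1 block at λ = -5: exp(t · [-5]) = [e^(-5t)].
  For a 2×2 Jordan block J_2(-5): exp(t · J_2(-5)) = e^(-5t)·(I + t·N), where N is the 2×2 nilpotent shift.

After assembling e^{tJ} and conjugating by P, we get:

e^{tA} =
  [-t*exp(-5*t) + exp(-5*t), 2*t*exp(-5*t), t*exp(-5*t)]
  [0, exp(-5*t), 0]
  [-t*exp(-5*t), 2*t*exp(-5*t), t*exp(-5*t) + exp(-5*t)]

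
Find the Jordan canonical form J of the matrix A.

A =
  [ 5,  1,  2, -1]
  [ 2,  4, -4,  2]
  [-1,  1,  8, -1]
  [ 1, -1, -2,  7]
J_2(6) ⊕ J_1(6) ⊕ J_1(6)

The characteristic polynomial is
  det(x·I − A) = x^4 - 24*x^3 + 216*x^2 - 864*x + 1296 = (x - 6)^4

Eigenvalues and multiplicities (the geometric multiplicity of λ is n − rank(A − λI), which equals the number of Jordan blocks for λ):
  λ = 6: algebraic multiplicity = 4, geometric multiplicity = 3

Determining the block sizes for each eigenvalue:
  λ = 6: 3 blocks summing to 4 forces exactly one block of size 2 and the rest size 1 → block sizes [2, 1, 1]

Assembling the blocks gives a Jordan form
J =
  [6, 1, 0, 0]
  [0, 6, 0, 0]
  [0, 0, 6, 0]
  [0, 0, 0, 6]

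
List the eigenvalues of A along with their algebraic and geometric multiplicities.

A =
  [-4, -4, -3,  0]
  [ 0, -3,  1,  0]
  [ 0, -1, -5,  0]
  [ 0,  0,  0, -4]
λ = -4: alg = 4, geom = 2

Step 1 — factor the characteristic polynomial to read off the algebraic multiplicities:
  χ_A(x) = (x + 4)^4

Step 2 — compute geometric multiplicities via the rank-nullity identity g(λ) = n − rank(A − λI):
  rank(A − (-4)·I) = 2, so dim ker(A − (-4)·I) = n − 2 = 2

Summary:
  λ = -4: algebraic multiplicity = 4, geometric multiplicity = 2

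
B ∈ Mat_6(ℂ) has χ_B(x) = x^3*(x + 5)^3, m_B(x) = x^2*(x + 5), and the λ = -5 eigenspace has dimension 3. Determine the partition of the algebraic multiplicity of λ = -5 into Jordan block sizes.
Block sizes for λ = -5: [1, 1, 1]

Step 1 — from the characteristic polynomial, algebraic multiplicity of λ = -5 is 3. From dim ker(B − (-5)·I) = 3, there are exactly 3 Jordan blocks for λ = -5.
Step 2 — from the minimal polynomial, the factor (x + 5) tells us the largest block for λ = -5 has size 1.
Step 3 — with total size 3, 3 blocks, and largest block 1, the block sizes (in nonincreasing order) are [1, 1, 1].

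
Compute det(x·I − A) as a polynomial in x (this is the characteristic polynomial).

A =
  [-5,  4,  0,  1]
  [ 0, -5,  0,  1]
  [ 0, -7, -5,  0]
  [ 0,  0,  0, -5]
x^4 + 20*x^3 + 150*x^2 + 500*x + 625

Expanding det(x·I − A) (e.g. by cofactor expansion or by noting that A is similar to its Jordan form J, which has the same characteristic polynomial as A) gives
  χ_A(x) = x^4 + 20*x^3 + 150*x^2 + 500*x + 625
which factors as (x + 5)^4. The eigenvalues (with algebraic multiplicities) are λ = -5 with multiplicity 4.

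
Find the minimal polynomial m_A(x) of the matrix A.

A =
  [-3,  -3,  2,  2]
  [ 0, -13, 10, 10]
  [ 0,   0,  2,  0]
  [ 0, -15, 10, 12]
x^3 + 4*x^2 - 3*x - 18

The characteristic polynomial is χ_A(x) = (x - 2)^2*(x + 3)^2, so the eigenvalues are known. The minimal polynomial is
  m_A(x) = Π_λ (x − λ)^{k_λ}
where k_λ is the size of the *largest* Jordan block for λ (equivalently, the smallest k with (A − λI)^k v = 0 for every generalised eigenvector v of λ).

  λ = -3: largest Jordan block has size 2, contributing (x + 3)^2
  λ = 2: largest Jordan block has size 1, contributing (x − 2)

So m_A(x) = (x - 2)*(x + 3)^2 = x^3 + 4*x^2 - 3*x - 18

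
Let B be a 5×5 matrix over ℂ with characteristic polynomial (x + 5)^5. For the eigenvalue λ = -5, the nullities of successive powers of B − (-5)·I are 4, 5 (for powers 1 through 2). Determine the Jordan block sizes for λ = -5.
Block sizes for λ = -5: [2, 1, 1, 1]

From the dimensions of kernels of powers, the number of Jordan blocks of size at least j is d_j − d_{j−1} where d_j = dim ker(N^j) (with d_0 = 0). Computing the differences gives [4, 1].
The number of blocks of size exactly k is (#blocks of size ≥ k) − (#blocks of size ≥ k + 1), so the partition is: 3 block(s) of size 1, 1 block(s) of size 2.
In nonincreasing order the block sizes are [2, 1, 1, 1].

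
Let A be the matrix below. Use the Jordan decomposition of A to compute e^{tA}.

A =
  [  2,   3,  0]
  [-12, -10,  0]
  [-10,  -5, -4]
e^{tA} =
  [6*t*exp(-4*t) + exp(-4*t), 3*t*exp(-4*t), 0]
  [-12*t*exp(-4*t), -6*t*exp(-4*t) + exp(-4*t), 0]
  [-10*t*exp(-4*t), -5*t*exp(-4*t), exp(-4*t)]

Strategy: write A = P · J · P⁻¹ where J is a Jordan canonical form, so e^{tA} = P · e^{tJ} · P⁻¹, and e^{tJ} can be computed block-by-block.

A has Jordan form
J =
  [-4,  1,  0]
  [ 0, -4,  0]
  [ 0,  0, -4]
(up to reordering of blocks).

Per-block formulas:
  For a 1×1 block at λ = -4: exp(t · [-4]) = [e^(-4t)].
  For a 2×2 Jordan block J_2(-4): exp(t · J_2(-4)) = e^(-4t)·(I + t·N), where N is the 2×2 nilpotent shift.

After assembling e^{tJ} and conjugating by P, we get:

e^{tA} =
  [6*t*exp(-4*t) + exp(-4*t), 3*t*exp(-4*t), 0]
  [-12*t*exp(-4*t), -6*t*exp(-4*t) + exp(-4*t), 0]
  [-10*t*exp(-4*t), -5*t*exp(-4*t), exp(-4*t)]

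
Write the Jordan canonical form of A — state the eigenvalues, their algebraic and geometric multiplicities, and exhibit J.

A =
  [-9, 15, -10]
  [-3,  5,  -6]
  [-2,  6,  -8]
J_2(-4) ⊕ J_1(-4)

The characteristic polynomial is
  det(x·I − A) = x^3 + 12*x^2 + 48*x + 64 = (x + 4)^3

Eigenvalues and multiplicities (the geometric multiplicity of λ is n − rank(A − λI), which equals the number of Jordan blocks for λ):
  λ = -4: algebraic multiplicity = 3, geometric multiplicity = 2

Determining the block sizes for each eigenvalue:
  λ = -4: 2 blocks summing to 3 forces exactly one block of size 2 and the rest size 1 → block sizes [2, 1]

Assembling the blocks gives a Jordan form
J =
  [-4,  1,  0]
  [ 0, -4,  0]
  [ 0,  0, -4]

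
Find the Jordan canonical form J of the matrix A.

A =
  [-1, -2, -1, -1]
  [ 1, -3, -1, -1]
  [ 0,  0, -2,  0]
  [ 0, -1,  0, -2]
J_3(-2) ⊕ J_1(-2)

The characteristic polynomial is
  det(x·I − A) = x^4 + 8*x^3 + 24*x^2 + 32*x + 16 = (x + 2)^4

Eigenvalues and multiplicities (the geometric multiplicity of λ is n − rank(A − λI), which equals the number of Jordan blocks for λ):
  λ = -2: algebraic multiplicity = 4, geometric multiplicity = 2

Determining the block sizes for each eigenvalue:
  λ = -2: with am = 4 and gm = 2, the partition is not yet determined (e.g. several partitions of 4 into 2 parts exist). Let N = A − (-2)·I. Computing rank(N^1) = 2, rank(N^2) = 1, rank(N^3) = 0; the number of blocks of size ≥ j is rank(N^{j−1}) − rank(N^j), giving [2, 1, 1]. So we have 1 block(s) of size 3, 1 block(s) of size 1 → block sizes [3, 1]

Assembling the blocks gives a Jordan form
J =
  [-2,  1,  0,  0]
  [ 0, -2,  1,  0]
  [ 0,  0, -2,  0]
  [ 0,  0,  0, -2]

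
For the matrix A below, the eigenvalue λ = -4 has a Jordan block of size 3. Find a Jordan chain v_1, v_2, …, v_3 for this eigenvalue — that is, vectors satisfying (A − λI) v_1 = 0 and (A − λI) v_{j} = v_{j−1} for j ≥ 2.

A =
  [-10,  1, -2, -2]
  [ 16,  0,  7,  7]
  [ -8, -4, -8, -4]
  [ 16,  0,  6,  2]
A Jordan chain for λ = -4 of length 3:
v_1 = (36, 24, -48, -48)ᵀ
v_2 = (-6, 16, -8, 16)ᵀ
v_3 = (1, 0, 0, 0)ᵀ

Let N = A − (-4)·I. We want v_3 with N^3 v_3 = 0 but N^2 v_3 ≠ 0; then v_{j-1} := N · v_j for j = 3, …, 2.

Pick v_3 = (1, 0, 0, 0)ᵀ.
Then v_2 = N · v_3 = (-6, 16, -8, 16)ᵀ.
Then v_1 = N · v_2 = (36, 24, -48, -48)ᵀ.

Sanity check: (A − (-4)·I) v_1 = (0, 0, 0, 0)ᵀ = 0. ✓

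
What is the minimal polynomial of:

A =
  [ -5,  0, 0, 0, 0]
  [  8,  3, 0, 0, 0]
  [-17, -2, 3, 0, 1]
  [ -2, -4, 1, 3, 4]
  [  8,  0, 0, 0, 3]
x^4 - 4*x^3 - 18*x^2 + 108*x - 135

The characteristic polynomial is χ_A(x) = (x - 3)^4*(x + 5), so the eigenvalues are known. The minimal polynomial is
  m_A(x) = Π_λ (x − λ)^{k_λ}
where k_λ is the size of the *largest* Jordan block for λ (equivalently, the smallest k with (A − λI)^k v = 0 for every generalised eigenvector v of λ).

  λ = -5: largest Jordan block has size 1, contributing (x + 5)
  λ = 3: largest Jordan block has size 3, contributing (x − 3)^3

So m_A(x) = (x - 3)^3*(x + 5) = x^4 - 4*x^3 - 18*x^2 + 108*x - 135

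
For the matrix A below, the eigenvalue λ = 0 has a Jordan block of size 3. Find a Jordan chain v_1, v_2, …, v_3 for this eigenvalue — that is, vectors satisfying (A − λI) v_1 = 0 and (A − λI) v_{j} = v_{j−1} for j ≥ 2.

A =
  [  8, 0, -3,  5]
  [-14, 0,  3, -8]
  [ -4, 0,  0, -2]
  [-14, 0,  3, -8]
A Jordan chain for λ = 0 of length 3:
v_1 = (6, -12, -4, -12)ᵀ
v_2 = (8, -14, -4, -14)ᵀ
v_3 = (1, 0, 0, 0)ᵀ

Let N = A − (0)·I. We want v_3 with N^3 v_3 = 0 but N^2 v_3 ≠ 0; then v_{j-1} := N · v_j for j = 3, …, 2.

Pick v_3 = (1, 0, 0, 0)ᵀ.
Then v_2 = N · v_3 = (8, -14, -4, -14)ᵀ.
Then v_1 = N · v_2 = (6, -12, -4, -12)ᵀ.

Sanity check: (A − (0)·I) v_1 = (0, 0, 0, 0)ᵀ = 0. ✓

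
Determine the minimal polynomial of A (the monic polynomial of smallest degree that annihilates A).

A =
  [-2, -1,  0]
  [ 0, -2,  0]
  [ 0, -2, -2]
x^2 + 4*x + 4

The characteristic polynomial is χ_A(x) = (x + 2)^3, so the eigenvalues are known. The minimal polynomial is
  m_A(x) = Π_λ (x − λ)^{k_λ}
where k_λ is the size of the *largest* Jordan block for λ (equivalently, the smallest k with (A − λI)^k v = 0 for every generalised eigenvector v of λ).

  λ = -2: largest Jordan block has size 2, contributing (x + 2)^2

So m_A(x) = (x + 2)^2 = x^2 + 4*x + 4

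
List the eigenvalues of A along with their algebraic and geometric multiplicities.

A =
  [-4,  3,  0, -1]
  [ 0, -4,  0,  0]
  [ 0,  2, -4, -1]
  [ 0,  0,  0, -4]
λ = -4: alg = 4, geom = 2

Step 1 — factor the characteristic polynomial to read off the algebraic multiplicities:
  χ_A(x) = (x + 4)^4

Step 2 — compute geometric multiplicities via the rank-nullity identity g(λ) = n − rank(A − λI):
  rank(A − (-4)·I) = 2, so dim ker(A − (-4)·I) = n − 2 = 2

Summary:
  λ = -4: algebraic multiplicity = 4, geometric multiplicity = 2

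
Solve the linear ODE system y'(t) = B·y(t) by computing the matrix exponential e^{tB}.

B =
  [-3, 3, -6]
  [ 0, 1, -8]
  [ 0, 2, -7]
e^{tB} =
  [exp(-3*t), 3*t*exp(-3*t), -6*t*exp(-3*t)]
  [0, 4*t*exp(-3*t) + exp(-3*t), -8*t*exp(-3*t)]
  [0, 2*t*exp(-3*t), -4*t*exp(-3*t) + exp(-3*t)]

Strategy: write B = P · J · P⁻¹ where J is a Jordan canonical form, so e^{tB} = P · e^{tJ} · P⁻¹, and e^{tJ} can be computed block-by-block.

B has Jordan form
J =
  [-3,  1,  0]
  [ 0, -3,  0]
  [ 0,  0, -3]
(up to reordering of blocks).

Per-block formulas:
  For a 1×1 block at λ = -3: exp(t · [-3]) = [e^(-3t)].
  For a 2×2 Jordan block J_2(-3): exp(t · J_2(-3)) = e^(-3t)·(I + t·N), where N is the 2×2 nilpotent shift.

After assembling e^{tJ} and conjugating by P, we get:

e^{tB} =
  [exp(-3*t), 3*t*exp(-3*t), -6*t*exp(-3*t)]
  [0, 4*t*exp(-3*t) + exp(-3*t), -8*t*exp(-3*t)]
  [0, 2*t*exp(-3*t), -4*t*exp(-3*t) + exp(-3*t)]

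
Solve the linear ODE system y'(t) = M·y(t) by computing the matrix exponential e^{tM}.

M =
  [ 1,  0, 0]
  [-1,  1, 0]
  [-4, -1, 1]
e^{tM} =
  [exp(t), 0, 0]
  [-t*exp(t), exp(t), 0]
  [t^2*exp(t)/2 - 4*t*exp(t), -t*exp(t), exp(t)]

Strategy: write M = P · J · P⁻¹ where J is a Jordan canonical form, so e^{tM} = P · e^{tJ} · P⁻¹, and e^{tJ} can be computed block-by-block.

M has Jordan form
J =
  [1, 1, 0]
  [0, 1, 1]
  [0, 0, 1]
(up to reordering of blocks).

Per-block formulas:
  For a 3×3 Jordan block J_3(1): exp(t · J_3(1)) = e^(1t)·(I + t·N + (t^2/2)·N^2), where N is the 3×3 nilpotent shift.

After assembling e^{tJ} and conjugating by P, we get:

e^{tM} =
  [exp(t), 0, 0]
  [-t*exp(t), exp(t), 0]
  [t^2*exp(t)/2 - 4*t*exp(t), -t*exp(t), exp(t)]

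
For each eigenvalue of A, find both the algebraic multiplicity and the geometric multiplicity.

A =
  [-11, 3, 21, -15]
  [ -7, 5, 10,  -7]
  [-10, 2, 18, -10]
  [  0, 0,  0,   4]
λ = 4: alg = 4, geom = 2

Step 1 — factor the characteristic polynomial to read off the algebraic multiplicities:
  χ_A(x) = (x - 4)^4

Step 2 — compute geometric multiplicities via the rank-nullity identity g(λ) = n − rank(A − λI):
  rank(A − (4)·I) = 2, so dim ker(A − (4)·I) = n − 2 = 2

Summary:
  λ = 4: algebraic multiplicity = 4, geometric multiplicity = 2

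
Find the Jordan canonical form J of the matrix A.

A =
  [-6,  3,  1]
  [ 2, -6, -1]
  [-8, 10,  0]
J_3(-4)

The characteristic polynomial is
  det(x·I − A) = x^3 + 12*x^2 + 48*x + 64 = (x + 4)^3

Eigenvalues and multiplicities (the geometric multiplicity of λ is n − rank(A − λI), which equals the number of Jordan blocks for λ):
  λ = -4: algebraic multiplicity = 3, geometric multiplicity = 1

Determining the block sizes for each eigenvalue:
  λ = -4: one block (gm = 1), so the single block has size am = 3 → block sizes [3]

Assembling the blocks gives a Jordan form
J =
  [-4,  1,  0]
  [ 0, -4,  1]
  [ 0,  0, -4]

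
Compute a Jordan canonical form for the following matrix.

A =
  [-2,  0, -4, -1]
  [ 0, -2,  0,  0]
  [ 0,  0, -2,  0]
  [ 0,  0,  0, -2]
J_2(-2) ⊕ J_1(-2) ⊕ J_1(-2)

The characteristic polynomial is
  det(x·I − A) = x^4 + 8*x^3 + 24*x^2 + 32*x + 16 = (x + 2)^4

Eigenvalues and multiplicities (the geometric multiplicity of λ is n − rank(A − λI), which equals the number of Jordan blocks for λ):
  λ = -2: algebraic multiplicity = 4, geometric multiplicity = 3

Determining the block sizes for each eigenvalue:
  λ = -2: 3 blocks summing to 4 forces exactly one block of size 2 and the rest size 1 → block sizes [2, 1, 1]

Assembling the blocks gives a Jordan form
J =
  [-2,  1,  0,  0]
  [ 0, -2,  0,  0]
  [ 0,  0, -2,  0]
  [ 0,  0,  0, -2]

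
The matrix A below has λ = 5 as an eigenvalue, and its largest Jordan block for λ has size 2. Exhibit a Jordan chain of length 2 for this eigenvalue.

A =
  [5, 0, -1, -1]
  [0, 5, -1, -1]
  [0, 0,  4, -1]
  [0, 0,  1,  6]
A Jordan chain for λ = 5 of length 2:
v_1 = (-1, -1, -1, 1)ᵀ
v_2 = (0, 0, 1, 0)ᵀ

Let N = A − (5)·I. We want v_2 with N^2 v_2 = 0 but N^1 v_2 ≠ 0; then v_{j-1} := N · v_j for j = 2, …, 2.

Pick v_2 = (0, 0, 1, 0)ᵀ.
Then v_1 = N · v_2 = (-1, -1, -1, 1)ᵀ.

Sanity check: (A − (5)·I) v_1 = (0, 0, 0, 0)ᵀ = 0. ✓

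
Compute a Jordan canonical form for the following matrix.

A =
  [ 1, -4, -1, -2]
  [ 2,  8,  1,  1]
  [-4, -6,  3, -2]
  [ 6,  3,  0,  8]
J_3(5) ⊕ J_1(5)

The characteristic polynomial is
  det(x·I − A) = x^4 - 20*x^3 + 150*x^2 - 500*x + 625 = (x - 5)^4

Eigenvalues and multiplicities (the geometric multiplicity of λ is n − rank(A − λI), which equals the number of Jordan blocks for λ):
  λ = 5: algebraic multiplicity = 4, geometric multiplicity = 2

Determining the block sizes for each eigenvalue:
  λ = 5: with am = 4 and gm = 2, the partition is not yet determined (e.g. several partitions of 4 into 2 parts exist). Let N = A − (5)·I. Computing rank(N^1) = 2, rank(N^2) = 1, rank(N^3) = 0; the number of blocks of size ≥ j is rank(N^{j−1}) − rank(N^j), giving [2, 1, 1]. So we have 1 block(s) of size 3, 1 block(s) of size 1 → block sizes [3, 1]

Assembling the blocks gives a Jordan form
J =
  [5, 1, 0, 0]
  [0, 5, 1, 0]
  [0, 0, 5, 0]
  [0, 0, 0, 5]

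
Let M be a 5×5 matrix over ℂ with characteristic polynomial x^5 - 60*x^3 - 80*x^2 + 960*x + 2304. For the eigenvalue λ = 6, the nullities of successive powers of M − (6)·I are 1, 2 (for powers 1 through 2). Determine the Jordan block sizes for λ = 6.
Block sizes for λ = 6: [2]

From the dimensions of kernels of powers, the number of Jordan blocks of size at least j is d_j − d_{j−1} where d_j = dim ker(N^j) (with d_0 = 0). Computing the differences gives [1, 1].
The number of blocks of size exactly k is (#blocks of size ≥ k) − (#blocks of size ≥ k + 1), so the partition is: 1 block(s) of size 2.
In nonincreasing order the block sizes are [2].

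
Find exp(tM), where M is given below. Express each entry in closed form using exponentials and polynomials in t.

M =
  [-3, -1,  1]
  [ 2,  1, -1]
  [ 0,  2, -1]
e^{tM} =
  [t^2*exp(-t) - 2*t*exp(-t) + exp(-t), t^2*exp(-t) - t*exp(-t), -t^2*exp(-t)/2 + t*exp(-t)]
  [2*t*exp(-t), 2*t*exp(-t) + exp(-t), -t*exp(-t)]
  [2*t^2*exp(-t), 2*t^2*exp(-t) + 2*t*exp(-t), -t^2*exp(-t) + exp(-t)]

Strategy: write M = P · J · P⁻¹ where J is a Jordan canonical form, so e^{tM} = P · e^{tJ} · P⁻¹, and e^{tJ} can be computed block-by-block.

M has Jordan form
J =
  [-1,  1,  0]
  [ 0, -1,  1]
  [ 0,  0, -1]
(up to reordering of blocks).

Per-block formulas:
  For a 3×3 Jordan block J_3(-1): exp(t · J_3(-1)) = e^(-1t)·(I + t·N + (t^2/2)·N^2), where N is the 3×3 nilpotent shift.

After assembling e^{tJ} and conjugating by P, we get:

e^{tM} =
  [t^2*exp(-t) - 2*t*exp(-t) + exp(-t), t^2*exp(-t) - t*exp(-t), -t^2*exp(-t)/2 + t*exp(-t)]
  [2*t*exp(-t), 2*t*exp(-t) + exp(-t), -t*exp(-t)]
  [2*t^2*exp(-t), 2*t^2*exp(-t) + 2*t*exp(-t), -t^2*exp(-t) + exp(-t)]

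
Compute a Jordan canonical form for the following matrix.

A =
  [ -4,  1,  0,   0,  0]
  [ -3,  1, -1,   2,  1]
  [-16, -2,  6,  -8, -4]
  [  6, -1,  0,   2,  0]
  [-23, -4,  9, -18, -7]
J_3(-2) ⊕ J_1(2) ⊕ J_1(2)

The characteristic polynomial is
  det(x·I − A) = x^5 + 2*x^4 - 8*x^3 - 16*x^2 + 16*x + 32 = (x - 2)^2*(x + 2)^3

Eigenvalues and multiplicities (the geometric multiplicity of λ is n − rank(A − λI), which equals the number of Jordan blocks for λ):
  λ = -2: algebraic multiplicity = 3, geometric multiplicity = 1
  λ = 2: algebraic multiplicity = 2, geometric multiplicity = 2

Determining the block sizes for each eigenvalue:
  λ = -2: one block (gm = 1), so the single block has size am = 3 → block sizes [3]
  λ = 2: gm = am = 2, so every block has size 1 → block sizes [1, 1]

Assembling the blocks gives a Jordan form
J =
  [-2,  1,  0, 0, 0]
  [ 0, -2,  1, 0, 0]
  [ 0,  0, -2, 0, 0]
  [ 0,  0,  0, 2, 0]
  [ 0,  0,  0, 0, 2]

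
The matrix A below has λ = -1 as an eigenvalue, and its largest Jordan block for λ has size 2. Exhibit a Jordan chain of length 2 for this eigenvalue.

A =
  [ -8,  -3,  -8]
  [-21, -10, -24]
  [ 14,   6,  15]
A Jordan chain for λ = -1 of length 2:
v_1 = (-7, -21, 14)ᵀ
v_2 = (1, 0, 0)ᵀ

Let N = A − (-1)·I. We want v_2 with N^2 v_2 = 0 but N^1 v_2 ≠ 0; then v_{j-1} := N · v_j for j = 2, …, 2.

Pick v_2 = (1, 0, 0)ᵀ.
Then v_1 = N · v_2 = (-7, -21, 14)ᵀ.

Sanity check: (A − (-1)·I) v_1 = (0, 0, 0)ᵀ = 0. ✓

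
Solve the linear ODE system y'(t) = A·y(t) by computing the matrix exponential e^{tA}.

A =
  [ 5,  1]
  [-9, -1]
e^{tA} =
  [3*t*exp(2*t) + exp(2*t), t*exp(2*t)]
  [-9*t*exp(2*t), -3*t*exp(2*t) + exp(2*t)]

Strategy: write A = P · J · P⁻¹ where J is a Jordan canonical form, so e^{tA} = P · e^{tJ} · P⁻¹, and e^{tJ} can be computed block-by-block.

A has Jordan form
J =
  [2, 1]
  [0, 2]
(up to reordering of blocks).

Per-block formulas:
  For a 2×2 Jordan block J_2(2): exp(t · J_2(2)) = e^(2t)·(I + t·N), where N is the 2×2 nilpotent shift.

After assembling e^{tJ} and conjugating by P, we get:

e^{tA} =
  [3*t*exp(2*t) + exp(2*t), t*exp(2*t)]
  [-9*t*exp(2*t), -3*t*exp(2*t) + exp(2*t)]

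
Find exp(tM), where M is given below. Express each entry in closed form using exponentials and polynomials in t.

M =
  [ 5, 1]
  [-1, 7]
e^{tM} =
  [-t*exp(6*t) + exp(6*t), t*exp(6*t)]
  [-t*exp(6*t), t*exp(6*t) + exp(6*t)]

Strategy: write M = P · J · P⁻¹ where J is a Jordan canonical form, so e^{tM} = P · e^{tJ} · P⁻¹, and e^{tJ} can be computed block-by-block.

M has Jordan form
J =
  [6, 1]
  [0, 6]
(up to reordering of blocks).

Per-block formulas:
  For a 2×2 Jordan block J_2(6): exp(t · J_2(6)) = e^(6t)·(I + t·N), where N is the 2×2 nilpotent shift.

After assembling e^{tJ} and conjugating by P, we get:

e^{tM} =
  [-t*exp(6*t) + exp(6*t), t*exp(6*t)]
  [-t*exp(6*t), t*exp(6*t) + exp(6*t)]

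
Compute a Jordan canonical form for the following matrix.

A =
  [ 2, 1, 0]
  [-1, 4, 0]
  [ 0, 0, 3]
J_2(3) ⊕ J_1(3)

The characteristic polynomial is
  det(x·I − A) = x^3 - 9*x^2 + 27*x - 27 = (x - 3)^3

Eigenvalues and multiplicities (the geometric multiplicity of λ is n − rank(A − λI), which equals the number of Jordan blocks for λ):
  λ = 3: algebraic multiplicity = 3, geometric multiplicity = 2

Determining the block sizes for each eigenvalue:
  λ = 3: 2 blocks summing to 3 forces exactly one block of size 2 and the rest size 1 → block sizes [2, 1]

Assembling the blocks gives a Jordan form
J =
  [3, 1, 0]
  [0, 3, 0]
  [0, 0, 3]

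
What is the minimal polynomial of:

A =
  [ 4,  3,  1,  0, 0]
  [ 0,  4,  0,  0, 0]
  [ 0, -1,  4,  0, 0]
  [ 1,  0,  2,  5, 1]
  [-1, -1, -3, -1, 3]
x^3 - 12*x^2 + 48*x - 64

The characteristic polynomial is χ_A(x) = (x - 4)^5, so the eigenvalues are known. The minimal polynomial is
  m_A(x) = Π_λ (x − λ)^{k_λ}
where k_λ is the size of the *largest* Jordan block for λ (equivalently, the smallest k with (A − λI)^k v = 0 for every generalised eigenvector v of λ).

  λ = 4: largest Jordan block has size 3, contributing (x − 4)^3

So m_A(x) = (x - 4)^3 = x^3 - 12*x^2 + 48*x - 64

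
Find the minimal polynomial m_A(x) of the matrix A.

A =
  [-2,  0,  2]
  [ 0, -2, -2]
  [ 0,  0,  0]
x^2 + 2*x

The characteristic polynomial is χ_A(x) = x*(x + 2)^2, so the eigenvalues are known. The minimal polynomial is
  m_A(x) = Π_λ (x − λ)^{k_λ}
where k_λ is the size of the *largest* Jordan block for λ (equivalently, the smallest k with (A − λI)^k v = 0 for every generalised eigenvector v of λ).

  λ = -2: largest Jordan block has size 1, contributing (x + 2)
  λ = 0: largest Jordan block has size 1, contributing (x − 0)

So m_A(x) = x*(x + 2) = x^2 + 2*x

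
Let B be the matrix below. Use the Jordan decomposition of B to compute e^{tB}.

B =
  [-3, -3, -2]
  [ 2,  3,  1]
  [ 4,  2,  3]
e^{tB} =
  [t^2*exp(t) - 4*t*exp(t) + exp(t), t^2*exp(t) - 3*t*exp(t), t^2*exp(t)/2 - 2*t*exp(t)]
  [2*t*exp(t), 2*t*exp(t) + exp(t), t*exp(t)]
  [-2*t^2*exp(t) + 4*t*exp(t), -2*t^2*exp(t) + 2*t*exp(t), -t^2*exp(t) + 2*t*exp(t) + exp(t)]

Strategy: write B = P · J · P⁻¹ where J is a Jordan canonical form, so e^{tB} = P · e^{tJ} · P⁻¹, and e^{tJ} can be computed block-by-block.

B has Jordan form
J =
  [1, 1, 0]
  [0, 1, 1]
  [0, 0, 1]
(up to reordering of blocks).

Per-block formulas:
  For a 3×3 Jordan block J_3(1): exp(t · J_3(1)) = e^(1t)·(I + t·N + (t^2/2)·N^2), where N is the 3×3 nilpotent shift.

After assembling e^{tJ} and conjugating by P, we get:

e^{tB} =
  [t^2*exp(t) - 4*t*exp(t) + exp(t), t^2*exp(t) - 3*t*exp(t), t^2*exp(t)/2 - 2*t*exp(t)]
  [2*t*exp(t), 2*t*exp(t) + exp(t), t*exp(t)]
  [-2*t^2*exp(t) + 4*t*exp(t), -2*t^2*exp(t) + 2*t*exp(t), -t^2*exp(t) + 2*t*exp(t) + exp(t)]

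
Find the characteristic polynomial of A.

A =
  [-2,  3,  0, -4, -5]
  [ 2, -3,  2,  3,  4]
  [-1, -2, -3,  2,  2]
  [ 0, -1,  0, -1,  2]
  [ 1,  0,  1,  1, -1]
x^5 + 10*x^4 + 40*x^3 + 80*x^2 + 80*x + 32

Expanding det(x·I − A) (e.g. by cofactor expansion or by noting that A is similar to its Jordan form J, which has the same characteristic polynomial as A) gives
  χ_A(x) = x^5 + 10*x^4 + 40*x^3 + 80*x^2 + 80*x + 32
which factors as (x + 2)^5. The eigenvalues (with algebraic multiplicities) are λ = -2 with multiplicity 5.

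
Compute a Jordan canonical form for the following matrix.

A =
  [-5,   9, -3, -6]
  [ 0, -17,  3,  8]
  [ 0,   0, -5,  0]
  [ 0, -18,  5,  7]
J_3(-5) ⊕ J_1(-5)

The characteristic polynomial is
  det(x·I − A) = x^4 + 20*x^3 + 150*x^2 + 500*x + 625 = (x + 5)^4

Eigenvalues and multiplicities (the geometric multiplicity of λ is n − rank(A − λI), which equals the number of Jordan blocks for λ):
  λ = -5: algebraic multiplicity = 4, geometric multiplicity = 2

Determining the block sizes for each eigenvalue:
  λ = -5: with am = 4 and gm = 2, the partition is not yet determined (e.g. several partitions of 4 into 2 parts exist). Let N = A − (-5)·I. Computing rank(N^1) = 2, rank(N^2) = 1, rank(N^3) = 0; the number of blocks of size ≥ j is rank(N^{j−1}) − rank(N^j), giving [2, 1, 1]. So we have 1 block(s) of size 3, 1 block(s) of size 1 → block sizes [3, 1]

Assembling the blocks gives a Jordan form
J =
  [-5,  1,  0,  0]
  [ 0, -5,  1,  0]
  [ 0,  0, -5,  0]
  [ 0,  0,  0, -5]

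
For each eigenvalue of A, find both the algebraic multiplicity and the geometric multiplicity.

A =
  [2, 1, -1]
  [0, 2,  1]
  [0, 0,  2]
λ = 2: alg = 3, geom = 1

Step 1 — factor the characteristic polynomial to read off the algebraic multiplicities:
  χ_A(x) = (x - 2)^3

Step 2 — compute geometric multiplicities via the rank-nullity identity g(λ) = n − rank(A − λI):
  rank(A − (2)·I) = 2, so dim ker(A − (2)·I) = n − 2 = 1

Summary:
  λ = 2: algebraic multiplicity = 3, geometric multiplicity = 1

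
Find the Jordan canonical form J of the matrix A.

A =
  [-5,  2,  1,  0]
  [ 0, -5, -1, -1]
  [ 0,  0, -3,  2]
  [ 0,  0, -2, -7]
J_2(-5) ⊕ J_2(-5)

The characteristic polynomial is
  det(x·I − A) = x^4 + 20*x^3 + 150*x^2 + 500*x + 625 = (x + 5)^4

Eigenvalues and multiplicities (the geometric multiplicity of λ is n − rank(A − λI), which equals the number of Jordan blocks for λ):
  λ = -5: algebraic multiplicity = 4, geometric multiplicity = 2

Determining the block sizes for each eigenvalue:
  λ = -5: with am = 4 and gm = 2, the partition is not yet determined (e.g. several partitions of 4 into 2 parts exist). Let N = A − (-5)·I. Computing rank(N^1) = 2, rank(N^2) = 0; the number of blocks of size ≥ j is rank(N^{j−1}) − rank(N^j), giving [2, 2]. So we have 2 block(s) of size 2 → block sizes [2, 2]

Assembling the blocks gives a Jordan form
J =
  [-5,  1,  0,  0]
  [ 0, -5,  0,  0]
  [ 0,  0, -5,  1]
  [ 0,  0,  0, -5]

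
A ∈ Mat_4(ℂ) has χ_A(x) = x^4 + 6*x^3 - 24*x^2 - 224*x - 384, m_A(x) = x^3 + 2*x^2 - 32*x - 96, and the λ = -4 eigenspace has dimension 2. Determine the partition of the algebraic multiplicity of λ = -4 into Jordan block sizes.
Block sizes for λ = -4: [2, 1]

Step 1 — from the characteristic polynomial, algebraic multiplicity of λ = -4 is 3. From dim ker(A − (-4)·I) = 2, there are exactly 2 Jordan blocks for λ = -4.
Step 2 — from the minimal polynomial, the factor (x + 4)^2 tells us the largest block for λ = -4 has size 2.
Step 3 — with total size 3, 2 blocks, and largest block 2, the block sizes (in nonincreasing order) are [2, 1].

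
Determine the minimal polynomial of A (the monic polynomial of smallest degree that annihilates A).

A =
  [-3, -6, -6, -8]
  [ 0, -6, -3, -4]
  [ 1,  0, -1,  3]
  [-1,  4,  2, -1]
x^4 + 11*x^3 + 45*x^2 + 81*x + 54

The characteristic polynomial is χ_A(x) = (x + 2)*(x + 3)^3, so the eigenvalues are known. The minimal polynomial is
  m_A(x) = Π_λ (x − λ)^{k_λ}
where k_λ is the size of the *largest* Jordan block for λ (equivalently, the smallest k with (A − λI)^k v = 0 for every generalised eigenvector v of λ).

  λ = -3: largest Jordan block has size 3, contributing (x + 3)^3
  λ = -2: largest Jordan block has size 1, contributing (x + 2)

So m_A(x) = (x + 2)*(x + 3)^3 = x^4 + 11*x^3 + 45*x^2 + 81*x + 54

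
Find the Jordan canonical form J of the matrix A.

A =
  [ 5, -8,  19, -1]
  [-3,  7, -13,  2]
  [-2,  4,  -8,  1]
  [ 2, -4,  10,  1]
J_2(1) ⊕ J_1(1) ⊕ J_1(2)

The characteristic polynomial is
  det(x·I − A) = x^4 - 5*x^3 + 9*x^2 - 7*x + 2 = (x - 2)*(x - 1)^3

Eigenvalues and multiplicities (the geometric multiplicity of λ is n − rank(A − λI), which equals the number of Jordan blocks for λ):
  λ = 1: algebraic multiplicity = 3, geometric multiplicity = 2
  λ = 2: algebraic multiplicity = 1, geometric multiplicity = 1

Determining the block sizes for each eigenvalue:
  λ = 1: 2 blocks summing to 3 forces exactly one block of size 2 and the rest size 1 → block sizes [2, 1]
  λ = 2: one block (gm = 1), so the single block has size am = 1 → block sizes [1]

Assembling the blocks gives a Jordan form
J =
  [1, 1, 0, 0]
  [0, 1, 0, 0]
  [0, 0, 1, 0]
  [0, 0, 0, 2]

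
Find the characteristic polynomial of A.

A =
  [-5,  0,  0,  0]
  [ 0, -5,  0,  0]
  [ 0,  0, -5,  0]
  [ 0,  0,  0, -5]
x^4 + 20*x^3 + 150*x^2 + 500*x + 625

Expanding det(x·I − A) (e.g. by cofactor expansion or by noting that A is similar to its Jordan form J, which has the same characteristic polynomial as A) gives
  χ_A(x) = x^4 + 20*x^3 + 150*x^2 + 500*x + 625
which factors as (x + 5)^4. The eigenvalues (with algebraic multiplicities) are λ = -5 with multiplicity 4.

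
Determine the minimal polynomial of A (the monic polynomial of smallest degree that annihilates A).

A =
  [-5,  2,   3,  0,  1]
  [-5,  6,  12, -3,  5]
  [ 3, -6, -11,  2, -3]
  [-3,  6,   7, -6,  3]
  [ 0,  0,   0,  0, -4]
x^2 + 8*x + 16

The characteristic polynomial is χ_A(x) = (x + 4)^5, so the eigenvalues are known. The minimal polynomial is
  m_A(x) = Π_λ (x − λ)^{k_λ}
where k_λ is the size of the *largest* Jordan block for λ (equivalently, the smallest k with (A − λI)^k v = 0 for every generalised eigenvector v of λ).

  λ = -4: largest Jordan block has size 2, contributing (x + 4)^2

So m_A(x) = (x + 4)^2 = x^2 + 8*x + 16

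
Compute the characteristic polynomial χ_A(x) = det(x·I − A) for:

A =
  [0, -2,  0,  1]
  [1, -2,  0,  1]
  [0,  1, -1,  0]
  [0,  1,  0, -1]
x^4 + 4*x^3 + 6*x^2 + 4*x + 1

Expanding det(x·I − A) (e.g. by cofactor expansion or by noting that A is similar to its Jordan form J, which has the same characteristic polynomial as A) gives
  χ_A(x) = x^4 + 4*x^3 + 6*x^2 + 4*x + 1
which factors as (x + 1)^4. The eigenvalues (with algebraic multiplicities) are λ = -1 with multiplicity 4.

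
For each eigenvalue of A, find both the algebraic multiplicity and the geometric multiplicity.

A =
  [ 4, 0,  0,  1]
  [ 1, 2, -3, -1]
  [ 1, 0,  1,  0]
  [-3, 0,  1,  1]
λ = 2: alg = 4, geom = 2

Step 1 — factor the characteristic polynomial to read off the algebraic multiplicities:
  χ_A(x) = (x - 2)^4

Step 2 — compute geometric multiplicities via the rank-nullity identity g(λ) = n − rank(A − λI):
  rank(A − (2)·I) = 2, so dim ker(A − (2)·I) = n − 2 = 2

Summary:
  λ = 2: algebraic multiplicity = 4, geometric multiplicity = 2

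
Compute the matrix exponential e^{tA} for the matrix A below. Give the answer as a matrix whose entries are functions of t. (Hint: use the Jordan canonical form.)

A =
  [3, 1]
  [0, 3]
e^{tA} =
  [exp(3*t), t*exp(3*t)]
  [0, exp(3*t)]

Strategy: write A = P · J · P⁻¹ where J is a Jordan canonical form, so e^{tA} = P · e^{tJ} · P⁻¹, and e^{tJ} can be computed block-by-block.

A has Jordan form
J =
  [3, 1]
  [0, 3]
(up to reordering of blocks).

Per-block formulas:
  For a 2×2 Jordan block J_2(3): exp(t · J_2(3)) = e^(3t)·(I + t·N), where N is the 2×2 nilpotent shift.

After assembling e^{tJ} and conjugating by P, we get:

e^{tA} =
  [exp(3*t), t*exp(3*t)]
  [0, exp(3*t)]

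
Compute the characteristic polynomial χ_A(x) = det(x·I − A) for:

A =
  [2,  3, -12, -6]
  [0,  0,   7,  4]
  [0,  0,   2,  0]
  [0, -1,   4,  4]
x^4 - 8*x^3 + 24*x^2 - 32*x + 16

Expanding det(x·I − A) (e.g. by cofactor expansion or by noting that A is similar to its Jordan form J, which has the same characteristic polynomial as A) gives
  χ_A(x) = x^4 - 8*x^3 + 24*x^2 - 32*x + 16
which factors as (x - 2)^4. The eigenvalues (with algebraic multiplicities) are λ = 2 with multiplicity 4.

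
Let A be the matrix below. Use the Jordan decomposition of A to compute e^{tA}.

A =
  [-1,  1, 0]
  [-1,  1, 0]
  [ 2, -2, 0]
e^{tA} =
  [1 - t, t, 0]
  [-t, t + 1, 0]
  [2*t, -2*t, 1]

Strategy: write A = P · J · P⁻¹ where J is a Jordan canonical form, so e^{tA} = P · e^{tJ} · P⁻¹, and e^{tJ} can be computed block-by-block.

A has Jordan form
J =
  [0, 1, 0]
  [0, 0, 0]
  [0, 0, 0]
(up to reordering of blocks).

Per-block formulas:
  For a 2×2 Jordan block J_2(0): exp(t · J_2(0)) = e^(0t)·(I + t·N), where N is the 2×2 nilpotent shift.
  For a 1×1 block at λ = 0: exp(t · [0]) = [e^(0t)].

After assembling e^{tJ} and conjugating by P, we get:

e^{tA} =
  [1 - t, t, 0]
  [-t, t + 1, 0]
  [2*t, -2*t, 1]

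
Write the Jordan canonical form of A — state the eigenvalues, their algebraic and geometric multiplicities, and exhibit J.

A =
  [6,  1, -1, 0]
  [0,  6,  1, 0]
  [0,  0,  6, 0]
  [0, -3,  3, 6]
J_3(6) ⊕ J_1(6)

The characteristic polynomial is
  det(x·I − A) = x^4 - 24*x^3 + 216*x^2 - 864*x + 1296 = (x - 6)^4

Eigenvalues and multiplicities (the geometric multiplicity of λ is n − rank(A − λI), which equals the number of Jordan blocks for λ):
  λ = 6: algebraic multiplicity = 4, geometric multiplicity = 2

Determining the block sizes for each eigenvalue:
  λ = 6: with am = 4 and gm = 2, the partition is not yet determined (e.g. several partitions of 4 into 2 parts exist). Let N = A − (6)·I. Computing rank(N^1) = 2, rank(N^2) = 1, rank(N^3) = 0; the number of blocks of size ≥ j is rank(N^{j−1}) − rank(N^j), giving [2, 1, 1]. So we have 1 block(s) of size 3, 1 block(s) of size 1 → block sizes [3, 1]

Assembling the blocks gives a Jordan form
J =
  [6, 1, 0, 0]
  [0, 6, 1, 0]
  [0, 0, 6, 0]
  [0, 0, 0, 6]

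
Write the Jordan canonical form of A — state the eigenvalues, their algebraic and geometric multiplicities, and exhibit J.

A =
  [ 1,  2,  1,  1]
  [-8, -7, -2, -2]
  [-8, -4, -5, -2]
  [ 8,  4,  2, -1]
J_2(-3) ⊕ J_1(-3) ⊕ J_1(-3)

The characteristic polynomial is
  det(x·I − A) = x^4 + 12*x^3 + 54*x^2 + 108*x + 81 = (x + 3)^4

Eigenvalues and multiplicities (the geometric multiplicity of λ is n − rank(A − λI), which equals the number of Jordan blocks for λ):
  λ = -3: algebraic multiplicity = 4, geometric multiplicity = 3

Determining the block sizes for each eigenvalue:
  λ = -3: 3 blocks summing to 4 forces exactly one block of size 2 and the rest size 1 → block sizes [2, 1, 1]

Assembling the blocks gives a Jordan form
J =
  [-3,  1,  0,  0]
  [ 0, -3,  0,  0]
  [ 0,  0, -3,  0]
  [ 0,  0,  0, -3]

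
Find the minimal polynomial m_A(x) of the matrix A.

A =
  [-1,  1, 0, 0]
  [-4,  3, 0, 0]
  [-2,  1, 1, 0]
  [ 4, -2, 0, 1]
x^2 - 2*x + 1

The characteristic polynomial is χ_A(x) = (x - 1)^4, so the eigenvalues are known. The minimal polynomial is
  m_A(x) = Π_λ (x − λ)^{k_λ}
where k_λ is the size of the *largest* Jordan block for λ (equivalently, the smallest k with (A − λI)^k v = 0 for every generalised eigenvector v of λ).

  λ = 1: largest Jordan block has size 2, contributing (x − 1)^2

So m_A(x) = (x - 1)^2 = x^2 - 2*x + 1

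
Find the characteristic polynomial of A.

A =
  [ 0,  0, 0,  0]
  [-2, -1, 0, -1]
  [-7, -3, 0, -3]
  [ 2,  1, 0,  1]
x^4

Expanding det(x·I − A) (e.g. by cofactor expansion or by noting that A is similar to its Jordan form J, which has the same characteristic polynomial as A) gives
  χ_A(x) = x^4
which factors as x^4. The eigenvalues (with algebraic multiplicities) are λ = 0 with multiplicity 4.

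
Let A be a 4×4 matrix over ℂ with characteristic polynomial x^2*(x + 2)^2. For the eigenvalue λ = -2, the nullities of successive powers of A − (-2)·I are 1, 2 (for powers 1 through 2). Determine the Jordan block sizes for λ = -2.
Block sizes for λ = -2: [2]

From the dimensions of kernels of powers, the number of Jordan blocks of size at least j is d_j − d_{j−1} where d_j = dim ker(N^j) (with d_0 = 0). Computing the differences gives [1, 1].
The number of blocks of size exactly k is (#blocks of size ≥ k) − (#blocks of size ≥ k + 1), so the partition is: 1 block(s) of size 2.
In nonincreasing order the block sizes are [2].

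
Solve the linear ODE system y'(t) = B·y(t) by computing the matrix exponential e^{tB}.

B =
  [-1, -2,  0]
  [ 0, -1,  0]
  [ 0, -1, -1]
e^{tB} =
  [exp(-t), -2*t*exp(-t), 0]
  [0, exp(-t), 0]
  [0, -t*exp(-t), exp(-t)]

Strategy: write B = P · J · P⁻¹ where J is a Jordan canonical form, so e^{tB} = P · e^{tJ} · P⁻¹, and e^{tJ} can be computed block-by-block.

B has Jordan form
J =
  [-1,  1,  0]
  [ 0, -1,  0]
  [ 0,  0, -1]
(up to reordering of blocks).

Per-block formulas:
  For a 1×1 block at λ = -1: exp(t · [-1]) = [e^(-1t)].
  For a 2×2 Jordan block J_2(-1): exp(t · J_2(-1)) = e^(-1t)·(I + t·N), where N is the 2×2 nilpotent shift.

After assembling e^{tJ} and conjugating by P, we get:

e^{tB} =
  [exp(-t), -2*t*exp(-t), 0]
  [0, exp(-t), 0]
  [0, -t*exp(-t), exp(-t)]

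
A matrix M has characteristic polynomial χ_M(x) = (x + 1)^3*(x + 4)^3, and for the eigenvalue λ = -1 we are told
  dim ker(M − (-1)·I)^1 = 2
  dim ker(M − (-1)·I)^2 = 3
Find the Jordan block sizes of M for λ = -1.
Block sizes for λ = -1: [2, 1]

From the dimensions of kernels of powers, the number of Jordan blocks of size at least j is d_j − d_{j−1} where d_j = dim ker(N^j) (with d_0 = 0). Computing the differences gives [2, 1].
The number of blocks of size exactly k is (#blocks of size ≥ k) − (#blocks of size ≥ k + 1), so the partition is: 1 block(s) of size 1, 1 block(s) of size 2.
In nonincreasing order the block sizes are [2, 1].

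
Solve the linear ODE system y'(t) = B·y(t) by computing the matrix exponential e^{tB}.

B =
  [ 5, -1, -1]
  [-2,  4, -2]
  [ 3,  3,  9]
e^{tB} =
  [-t*exp(6*t) + exp(6*t), -t*exp(6*t), -t*exp(6*t)]
  [-2*t*exp(6*t), -2*t*exp(6*t) + exp(6*t), -2*t*exp(6*t)]
  [3*t*exp(6*t), 3*t*exp(6*t), 3*t*exp(6*t) + exp(6*t)]

Strategy: write B = P · J · P⁻¹ where J is a Jordan canonical form, so e^{tB} = P · e^{tJ} · P⁻¹, and e^{tJ} can be computed block-by-block.

B has Jordan form
J =
  [6, 1, 0]
  [0, 6, 0]
  [0, 0, 6]
(up to reordering of blocks).

Per-block formulas:
  For a 2×2 Jordan block J_2(6): exp(t · J_2(6)) = e^(6t)·(I + t·N), where N is the 2×2 nilpotent shift.
  For a 1×1 block at λ = 6: exp(t · [6]) = [e^(6t)].

After assembling e^{tJ} and conjugating by P, we get:

e^{tB} =
  [-t*exp(6*t) + exp(6*t), -t*exp(6*t), -t*exp(6*t)]
  [-2*t*exp(6*t), -2*t*exp(6*t) + exp(6*t), -2*t*exp(6*t)]
  [3*t*exp(6*t), 3*t*exp(6*t), 3*t*exp(6*t) + exp(6*t)]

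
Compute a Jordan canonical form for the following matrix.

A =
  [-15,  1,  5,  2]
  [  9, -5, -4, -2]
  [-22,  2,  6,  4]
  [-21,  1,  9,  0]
J_3(-4) ⊕ J_1(-2)

The characteristic polynomial is
  det(x·I − A) = x^4 + 14*x^3 + 72*x^2 + 160*x + 128 = (x + 2)*(x + 4)^3

Eigenvalues and multiplicities (the geometric multiplicity of λ is n − rank(A − λI), which equals the number of Jordan blocks for λ):
  λ = -4: algebraic multiplicity = 3, geometric multiplicity = 1
  λ = -2: algebraic multiplicity = 1, geometric multiplicity = 1

Determining the block sizes for each eigenvalue:
  λ = -4: one block (gm = 1), so the single block has size am = 3 → block sizes [3]
  λ = -2: one block (gm = 1), so the single block has size am = 1 → block sizes [1]

Assembling the blocks gives a Jordan form
J =
  [-4,  1,  0,  0]
  [ 0, -4,  1,  0]
  [ 0,  0, -4,  0]
  [ 0,  0,  0, -2]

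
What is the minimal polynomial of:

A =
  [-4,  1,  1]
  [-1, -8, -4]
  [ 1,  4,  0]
x^3 + 12*x^2 + 48*x + 64

The characteristic polynomial is χ_A(x) = (x + 4)^3, so the eigenvalues are known. The minimal polynomial is
  m_A(x) = Π_λ (x − λ)^{k_λ}
where k_λ is the size of the *largest* Jordan block for λ (equivalently, the smallest k with (A − λI)^k v = 0 for every generalised eigenvector v of λ).

  λ = -4: largest Jordan block has size 3, contributing (x + 4)^3

So m_A(x) = (x + 4)^3 = x^3 + 12*x^2 + 48*x + 64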